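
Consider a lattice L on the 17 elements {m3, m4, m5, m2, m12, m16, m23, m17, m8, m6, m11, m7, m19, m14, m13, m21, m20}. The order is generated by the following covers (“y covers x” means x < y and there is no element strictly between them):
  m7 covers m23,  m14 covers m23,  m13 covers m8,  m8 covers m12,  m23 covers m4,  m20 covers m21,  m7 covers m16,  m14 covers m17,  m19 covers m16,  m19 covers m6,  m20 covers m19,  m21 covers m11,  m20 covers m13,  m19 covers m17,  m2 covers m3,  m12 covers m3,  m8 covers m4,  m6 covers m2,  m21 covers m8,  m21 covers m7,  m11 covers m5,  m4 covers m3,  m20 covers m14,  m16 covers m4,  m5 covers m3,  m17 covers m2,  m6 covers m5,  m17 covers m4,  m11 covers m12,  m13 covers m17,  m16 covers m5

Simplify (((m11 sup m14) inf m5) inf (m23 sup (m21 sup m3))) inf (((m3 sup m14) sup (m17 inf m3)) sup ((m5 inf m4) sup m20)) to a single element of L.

m11 ∨ m14 = m20
m20 ∧ m5 = m5
m21 ∨ m3 = m21
m23 ∨ m21 = m21
m5 ∧ m21 = m5
m3 ∨ m14 = m14
m17 ∧ m3 = m3
m14 ∨ m3 = m14
m5 ∧ m4 = m3
m3 ∨ m20 = m20
m14 ∨ m20 = m20
m5 ∧ m20 = m5

m5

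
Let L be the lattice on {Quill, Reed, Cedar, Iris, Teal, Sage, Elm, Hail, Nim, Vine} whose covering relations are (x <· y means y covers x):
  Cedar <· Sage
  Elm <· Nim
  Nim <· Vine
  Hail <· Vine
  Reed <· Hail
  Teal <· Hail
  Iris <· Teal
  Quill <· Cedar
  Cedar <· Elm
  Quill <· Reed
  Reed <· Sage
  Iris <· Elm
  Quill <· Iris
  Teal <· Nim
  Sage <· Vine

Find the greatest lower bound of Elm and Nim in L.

Common lower bounds of {Elm, Nim}: Cedar, Elm, Iris, Quill.
The greatest among these is Elm.

Elm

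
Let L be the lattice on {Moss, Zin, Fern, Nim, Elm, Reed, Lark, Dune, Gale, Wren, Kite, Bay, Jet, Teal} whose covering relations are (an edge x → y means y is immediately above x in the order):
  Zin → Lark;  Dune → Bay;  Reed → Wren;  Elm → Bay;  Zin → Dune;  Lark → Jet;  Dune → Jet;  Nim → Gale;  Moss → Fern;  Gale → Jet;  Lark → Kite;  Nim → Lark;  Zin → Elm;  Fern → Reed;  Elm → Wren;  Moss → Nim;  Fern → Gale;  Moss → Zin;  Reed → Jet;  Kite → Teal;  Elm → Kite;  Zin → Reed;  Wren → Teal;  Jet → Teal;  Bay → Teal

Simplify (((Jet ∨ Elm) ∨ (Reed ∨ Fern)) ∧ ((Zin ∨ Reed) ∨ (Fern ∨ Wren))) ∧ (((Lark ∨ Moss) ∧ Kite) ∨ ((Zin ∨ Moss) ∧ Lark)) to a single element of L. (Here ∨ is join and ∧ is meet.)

Zin

Jet ∨ Elm = Teal
Reed ∨ Fern = Reed
Teal ∨ Reed = Teal
Zin ∨ Reed = Reed
Fern ∨ Wren = Wren
Reed ∨ Wren = Wren
Teal ∧ Wren = Wren
Lark ∨ Moss = Lark
Lark ∧ Kite = Lark
Zin ∨ Moss = Zin
Zin ∧ Lark = Zin
Lark ∨ Zin = Lark
Wren ∧ Lark = Zin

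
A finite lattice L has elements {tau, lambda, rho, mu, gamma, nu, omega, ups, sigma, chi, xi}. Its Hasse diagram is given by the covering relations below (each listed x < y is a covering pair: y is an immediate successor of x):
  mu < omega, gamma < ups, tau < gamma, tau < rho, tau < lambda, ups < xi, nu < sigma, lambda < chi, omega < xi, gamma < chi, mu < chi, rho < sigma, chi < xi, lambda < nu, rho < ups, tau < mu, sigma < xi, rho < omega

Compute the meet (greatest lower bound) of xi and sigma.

sigma

Common lower bounds of {xi, sigma}: lambda, nu, rho, sigma, tau.
The greatest among these is sigma.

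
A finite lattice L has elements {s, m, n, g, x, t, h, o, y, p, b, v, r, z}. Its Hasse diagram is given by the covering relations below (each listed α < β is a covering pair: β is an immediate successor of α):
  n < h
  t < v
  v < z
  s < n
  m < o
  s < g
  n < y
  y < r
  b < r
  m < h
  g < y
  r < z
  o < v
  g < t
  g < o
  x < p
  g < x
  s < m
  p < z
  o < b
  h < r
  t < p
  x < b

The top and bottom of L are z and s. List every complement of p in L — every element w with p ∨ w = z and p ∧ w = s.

Need w with p ∨ w = z and p ∧ w = s.
Checking each element gives: h, m, n.

h, m, n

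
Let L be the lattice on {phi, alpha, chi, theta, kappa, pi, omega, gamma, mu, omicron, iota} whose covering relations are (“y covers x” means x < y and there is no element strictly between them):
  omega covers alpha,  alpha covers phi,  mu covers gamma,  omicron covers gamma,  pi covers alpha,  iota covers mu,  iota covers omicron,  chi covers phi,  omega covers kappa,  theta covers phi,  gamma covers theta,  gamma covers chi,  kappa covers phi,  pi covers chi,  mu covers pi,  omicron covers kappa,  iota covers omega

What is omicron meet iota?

Common lower bounds of {omicron, iota}: chi, gamma, kappa, omicron, phi, theta.
The greatest among these is omicron.

omicron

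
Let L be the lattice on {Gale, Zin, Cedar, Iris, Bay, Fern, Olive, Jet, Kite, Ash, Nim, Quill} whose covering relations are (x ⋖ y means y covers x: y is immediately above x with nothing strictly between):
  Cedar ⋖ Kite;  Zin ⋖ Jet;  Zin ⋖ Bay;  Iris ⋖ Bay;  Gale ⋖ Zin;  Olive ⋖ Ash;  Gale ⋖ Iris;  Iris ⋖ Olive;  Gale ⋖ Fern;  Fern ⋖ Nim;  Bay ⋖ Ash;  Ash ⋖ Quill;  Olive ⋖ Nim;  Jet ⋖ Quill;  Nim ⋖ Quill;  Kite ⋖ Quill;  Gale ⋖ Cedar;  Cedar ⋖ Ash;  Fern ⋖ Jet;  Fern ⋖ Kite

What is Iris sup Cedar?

Common upper bounds of {Iris, Cedar}: Ash, Quill.
The least among these is Ash.

Ash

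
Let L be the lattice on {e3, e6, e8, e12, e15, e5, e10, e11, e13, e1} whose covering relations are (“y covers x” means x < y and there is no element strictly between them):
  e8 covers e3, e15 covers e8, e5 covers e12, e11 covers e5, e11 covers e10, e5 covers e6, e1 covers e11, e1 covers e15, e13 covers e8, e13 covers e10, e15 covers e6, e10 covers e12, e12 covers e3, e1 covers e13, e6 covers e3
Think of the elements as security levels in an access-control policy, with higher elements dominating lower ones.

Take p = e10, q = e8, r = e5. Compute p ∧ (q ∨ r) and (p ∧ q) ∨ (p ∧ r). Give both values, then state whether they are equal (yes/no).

q ∨ r = e1, so p ∧ (q ∨ r) = e10 ∧ e1 = e10.
p ∧ q = e3 and p ∧ r = e12, so (p ∧ q) ∨ (p ∧ r) = e3 ∨ e12 = e12.
Equal: no.

e10; e12; no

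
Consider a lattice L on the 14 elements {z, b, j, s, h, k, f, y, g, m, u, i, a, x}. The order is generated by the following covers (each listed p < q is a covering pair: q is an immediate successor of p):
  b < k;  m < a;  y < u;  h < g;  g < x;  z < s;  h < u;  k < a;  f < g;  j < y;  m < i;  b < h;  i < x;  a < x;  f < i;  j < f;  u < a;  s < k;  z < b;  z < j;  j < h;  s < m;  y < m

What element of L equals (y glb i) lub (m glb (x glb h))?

y ∧ i = y
x ∧ h = h
m ∧ h = j
y ∨ j = y

y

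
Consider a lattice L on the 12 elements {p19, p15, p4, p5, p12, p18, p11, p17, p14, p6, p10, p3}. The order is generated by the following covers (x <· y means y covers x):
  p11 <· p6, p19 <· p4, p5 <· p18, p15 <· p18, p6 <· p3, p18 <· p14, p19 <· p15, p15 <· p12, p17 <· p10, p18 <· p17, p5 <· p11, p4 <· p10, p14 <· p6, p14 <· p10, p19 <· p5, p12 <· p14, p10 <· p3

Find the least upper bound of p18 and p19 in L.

p18

Common upper bounds of {p18, p19}: p10, p14, p17, p18, p3, p6.
The least among these is p18.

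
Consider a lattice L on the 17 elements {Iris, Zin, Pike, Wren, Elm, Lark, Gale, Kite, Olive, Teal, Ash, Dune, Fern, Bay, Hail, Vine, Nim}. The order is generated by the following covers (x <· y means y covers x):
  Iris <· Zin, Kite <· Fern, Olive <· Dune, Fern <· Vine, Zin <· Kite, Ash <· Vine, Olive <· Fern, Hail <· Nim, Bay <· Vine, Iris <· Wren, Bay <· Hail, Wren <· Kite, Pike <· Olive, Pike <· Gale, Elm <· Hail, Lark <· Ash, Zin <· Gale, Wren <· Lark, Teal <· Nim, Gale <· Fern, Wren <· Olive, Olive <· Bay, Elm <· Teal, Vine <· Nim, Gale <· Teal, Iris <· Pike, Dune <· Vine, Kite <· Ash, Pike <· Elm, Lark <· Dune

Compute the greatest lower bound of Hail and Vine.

Bay

Common lower bounds of {Hail, Vine}: Bay, Iris, Olive, Pike, Wren.
The greatest among these is Bay.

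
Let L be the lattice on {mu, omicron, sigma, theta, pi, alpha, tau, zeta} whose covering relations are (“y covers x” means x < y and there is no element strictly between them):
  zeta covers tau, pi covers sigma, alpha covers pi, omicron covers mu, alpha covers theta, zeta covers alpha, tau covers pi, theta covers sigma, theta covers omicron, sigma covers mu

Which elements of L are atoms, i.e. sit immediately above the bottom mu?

omicron, sigma

The atoms are exactly the elements that cover mu: omicron, sigma.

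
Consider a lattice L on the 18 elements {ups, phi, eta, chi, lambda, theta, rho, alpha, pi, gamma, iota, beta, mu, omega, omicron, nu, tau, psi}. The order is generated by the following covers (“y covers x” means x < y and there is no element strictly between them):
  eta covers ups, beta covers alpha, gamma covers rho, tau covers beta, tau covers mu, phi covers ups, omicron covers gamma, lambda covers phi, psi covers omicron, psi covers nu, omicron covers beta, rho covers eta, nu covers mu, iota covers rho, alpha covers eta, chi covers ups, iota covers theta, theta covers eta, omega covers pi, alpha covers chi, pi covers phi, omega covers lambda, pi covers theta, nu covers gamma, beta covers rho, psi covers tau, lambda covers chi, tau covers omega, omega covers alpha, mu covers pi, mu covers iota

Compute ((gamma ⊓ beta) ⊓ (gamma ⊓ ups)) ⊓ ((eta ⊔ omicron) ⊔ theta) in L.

ups

gamma ∧ beta = rho
gamma ∧ ups = ups
rho ∧ ups = ups
eta ∨ omicron = omicron
omicron ∨ theta = psi
ups ∧ psi = ups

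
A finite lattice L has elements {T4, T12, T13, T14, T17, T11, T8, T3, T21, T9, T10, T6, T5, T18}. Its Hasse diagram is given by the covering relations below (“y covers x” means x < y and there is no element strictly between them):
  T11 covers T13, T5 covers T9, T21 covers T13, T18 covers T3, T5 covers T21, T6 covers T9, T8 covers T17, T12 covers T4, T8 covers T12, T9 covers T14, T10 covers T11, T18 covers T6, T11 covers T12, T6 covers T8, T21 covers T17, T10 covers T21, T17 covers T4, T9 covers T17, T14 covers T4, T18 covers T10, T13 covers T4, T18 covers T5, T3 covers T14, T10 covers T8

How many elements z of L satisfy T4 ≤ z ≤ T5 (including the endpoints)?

7

The interval [T4, T5] = {T13, T14, T17, T21, T4, T5, T9}, which has 7 elements.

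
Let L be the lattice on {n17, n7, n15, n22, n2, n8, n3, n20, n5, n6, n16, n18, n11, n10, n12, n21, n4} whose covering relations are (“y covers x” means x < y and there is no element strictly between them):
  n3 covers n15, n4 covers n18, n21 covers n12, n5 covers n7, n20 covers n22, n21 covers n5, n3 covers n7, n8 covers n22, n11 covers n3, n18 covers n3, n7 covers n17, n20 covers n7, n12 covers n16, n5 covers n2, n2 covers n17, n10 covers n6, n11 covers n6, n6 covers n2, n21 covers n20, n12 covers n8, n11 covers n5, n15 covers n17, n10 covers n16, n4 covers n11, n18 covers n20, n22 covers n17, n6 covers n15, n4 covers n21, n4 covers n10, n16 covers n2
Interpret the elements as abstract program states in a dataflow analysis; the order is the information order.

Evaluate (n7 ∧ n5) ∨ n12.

n7 ∧ n5 = n7
n7 ∨ n12 = n21

n21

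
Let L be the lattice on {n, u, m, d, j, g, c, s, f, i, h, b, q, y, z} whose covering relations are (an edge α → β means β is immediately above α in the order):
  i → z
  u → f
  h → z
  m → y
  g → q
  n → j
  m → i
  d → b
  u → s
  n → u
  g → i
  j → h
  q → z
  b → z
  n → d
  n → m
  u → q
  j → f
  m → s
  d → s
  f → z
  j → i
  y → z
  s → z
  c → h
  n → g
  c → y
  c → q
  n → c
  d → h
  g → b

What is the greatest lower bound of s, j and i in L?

n

Common lower bounds of {s, j, i}: n.
The greatest among these is n.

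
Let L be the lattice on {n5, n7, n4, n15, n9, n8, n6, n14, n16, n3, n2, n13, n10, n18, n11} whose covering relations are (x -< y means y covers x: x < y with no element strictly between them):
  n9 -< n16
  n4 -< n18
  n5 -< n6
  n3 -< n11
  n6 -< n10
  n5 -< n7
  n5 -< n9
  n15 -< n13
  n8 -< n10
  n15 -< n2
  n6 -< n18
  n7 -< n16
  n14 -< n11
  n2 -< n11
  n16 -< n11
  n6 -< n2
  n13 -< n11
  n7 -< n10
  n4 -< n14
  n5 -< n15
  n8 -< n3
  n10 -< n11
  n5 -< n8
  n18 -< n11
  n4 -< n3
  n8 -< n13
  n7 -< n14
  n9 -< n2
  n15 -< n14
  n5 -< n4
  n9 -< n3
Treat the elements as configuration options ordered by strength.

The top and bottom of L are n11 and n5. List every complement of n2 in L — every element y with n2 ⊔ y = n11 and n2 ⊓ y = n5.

n4, n7, n8

Need y with n2 ∨ y = n11 and n2 ∧ y = n5.
Checking each element gives: n4, n7, n8.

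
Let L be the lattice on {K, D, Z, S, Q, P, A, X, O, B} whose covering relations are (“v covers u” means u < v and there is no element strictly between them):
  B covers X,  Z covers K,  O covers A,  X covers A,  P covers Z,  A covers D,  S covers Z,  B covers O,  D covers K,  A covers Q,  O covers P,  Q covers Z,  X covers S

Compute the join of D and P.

Common upper bounds of {D, P}: B, O.
The least among these is O.

O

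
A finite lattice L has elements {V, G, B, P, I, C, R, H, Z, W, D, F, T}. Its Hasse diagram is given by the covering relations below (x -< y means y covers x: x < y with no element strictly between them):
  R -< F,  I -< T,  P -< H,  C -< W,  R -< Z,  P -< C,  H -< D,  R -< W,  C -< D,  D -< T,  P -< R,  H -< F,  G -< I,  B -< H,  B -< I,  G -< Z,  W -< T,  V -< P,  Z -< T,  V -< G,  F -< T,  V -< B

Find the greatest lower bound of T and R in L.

R

Common lower bounds of {T, R}: P, R, V.
The greatest among these is R.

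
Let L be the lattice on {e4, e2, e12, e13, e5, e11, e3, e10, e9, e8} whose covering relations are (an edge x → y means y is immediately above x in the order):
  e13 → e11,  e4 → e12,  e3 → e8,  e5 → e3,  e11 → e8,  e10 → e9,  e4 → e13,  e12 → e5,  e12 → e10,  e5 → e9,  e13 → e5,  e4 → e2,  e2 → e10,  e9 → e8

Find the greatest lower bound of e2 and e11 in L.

Common lower bounds of {e2, e11}: e4.
The greatest among these is e4.

e4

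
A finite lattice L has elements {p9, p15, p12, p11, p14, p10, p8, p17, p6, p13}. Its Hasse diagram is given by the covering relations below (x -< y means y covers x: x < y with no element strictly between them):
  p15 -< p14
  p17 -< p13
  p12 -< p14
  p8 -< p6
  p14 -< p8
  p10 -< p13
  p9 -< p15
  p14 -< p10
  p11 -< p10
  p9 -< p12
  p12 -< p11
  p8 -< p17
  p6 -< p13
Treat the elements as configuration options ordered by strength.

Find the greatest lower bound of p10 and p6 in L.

Common lower bounds of {p10, p6}: p12, p14, p15, p9.
The greatest among these is p14.

p14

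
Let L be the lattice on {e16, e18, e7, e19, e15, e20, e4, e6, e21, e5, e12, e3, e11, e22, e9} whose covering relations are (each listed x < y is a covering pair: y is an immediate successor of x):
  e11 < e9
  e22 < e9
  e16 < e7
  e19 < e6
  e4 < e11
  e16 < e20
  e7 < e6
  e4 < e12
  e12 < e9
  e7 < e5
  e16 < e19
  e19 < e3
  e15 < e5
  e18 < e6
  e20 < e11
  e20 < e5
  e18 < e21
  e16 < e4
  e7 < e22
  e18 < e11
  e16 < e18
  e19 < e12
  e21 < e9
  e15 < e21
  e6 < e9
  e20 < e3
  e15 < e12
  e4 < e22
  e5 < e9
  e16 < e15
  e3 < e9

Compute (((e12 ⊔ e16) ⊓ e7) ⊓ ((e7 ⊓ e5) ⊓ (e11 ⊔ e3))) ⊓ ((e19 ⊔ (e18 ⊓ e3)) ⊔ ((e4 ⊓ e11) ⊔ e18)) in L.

e16

e12 ∨ e16 = e12
e12 ∧ e7 = e16
e7 ∧ e5 = e7
e11 ∨ e3 = e9
e7 ∧ e9 = e7
e16 ∧ e7 = e16
e18 ∧ e3 = e16
e19 ∨ e16 = e19
e4 ∧ e11 = e4
e4 ∨ e18 = e11
e19 ∨ e11 = e9
e16 ∧ e9 = e16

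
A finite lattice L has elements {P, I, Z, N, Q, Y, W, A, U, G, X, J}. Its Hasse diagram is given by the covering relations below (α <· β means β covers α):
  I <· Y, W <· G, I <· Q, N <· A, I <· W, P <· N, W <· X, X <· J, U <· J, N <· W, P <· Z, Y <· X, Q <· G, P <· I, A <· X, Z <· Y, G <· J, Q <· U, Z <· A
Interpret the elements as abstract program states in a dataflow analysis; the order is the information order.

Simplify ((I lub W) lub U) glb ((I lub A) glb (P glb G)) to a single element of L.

I ∨ W = W
W ∨ U = J
I ∨ A = X
P ∧ G = P
X ∧ P = P
J ∧ P = P

P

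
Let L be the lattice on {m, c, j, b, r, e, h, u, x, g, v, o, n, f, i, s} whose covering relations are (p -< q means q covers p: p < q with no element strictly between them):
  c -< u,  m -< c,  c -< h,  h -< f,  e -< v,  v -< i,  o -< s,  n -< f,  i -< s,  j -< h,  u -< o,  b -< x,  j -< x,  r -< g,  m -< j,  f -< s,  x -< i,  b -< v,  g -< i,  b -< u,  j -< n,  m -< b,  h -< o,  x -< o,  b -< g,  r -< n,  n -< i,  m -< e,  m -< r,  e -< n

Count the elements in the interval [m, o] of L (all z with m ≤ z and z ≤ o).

8

The interval [m, o] = {b, c, h, j, m, o, u, x}, which has 8 elements.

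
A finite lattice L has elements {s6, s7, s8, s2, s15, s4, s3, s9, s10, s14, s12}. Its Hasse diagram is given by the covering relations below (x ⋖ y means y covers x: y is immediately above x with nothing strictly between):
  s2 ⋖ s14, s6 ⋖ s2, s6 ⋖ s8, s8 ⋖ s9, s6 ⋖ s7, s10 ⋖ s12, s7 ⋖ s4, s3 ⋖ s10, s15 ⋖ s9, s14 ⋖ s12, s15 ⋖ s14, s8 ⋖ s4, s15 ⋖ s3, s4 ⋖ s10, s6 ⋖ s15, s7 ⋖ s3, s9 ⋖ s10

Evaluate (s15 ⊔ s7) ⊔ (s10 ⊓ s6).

s3

s15 ∨ s7 = s3
s10 ∧ s6 = s6
s3 ∨ s6 = s3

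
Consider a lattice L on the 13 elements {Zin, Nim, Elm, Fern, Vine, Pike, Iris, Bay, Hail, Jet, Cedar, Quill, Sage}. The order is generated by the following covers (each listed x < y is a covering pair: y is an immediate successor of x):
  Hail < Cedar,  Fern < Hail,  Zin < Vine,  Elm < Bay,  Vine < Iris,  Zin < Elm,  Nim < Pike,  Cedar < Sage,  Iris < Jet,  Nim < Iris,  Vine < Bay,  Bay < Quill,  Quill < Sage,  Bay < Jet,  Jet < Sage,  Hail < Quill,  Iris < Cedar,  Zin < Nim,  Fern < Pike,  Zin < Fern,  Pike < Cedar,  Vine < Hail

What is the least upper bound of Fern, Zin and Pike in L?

Common upper bounds of {Fern, Zin, Pike}: Cedar, Pike, Sage.
The least among these is Pike.

Pike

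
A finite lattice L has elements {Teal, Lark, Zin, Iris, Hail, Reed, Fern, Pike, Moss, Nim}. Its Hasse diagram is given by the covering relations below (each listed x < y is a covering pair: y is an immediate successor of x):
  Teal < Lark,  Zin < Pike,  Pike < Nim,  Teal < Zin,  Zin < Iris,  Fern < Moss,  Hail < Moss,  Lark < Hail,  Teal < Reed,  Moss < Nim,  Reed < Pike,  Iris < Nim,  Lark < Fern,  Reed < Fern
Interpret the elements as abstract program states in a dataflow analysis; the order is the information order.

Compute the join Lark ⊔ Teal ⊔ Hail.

Common upper bounds of {Lark, Teal, Hail}: Hail, Moss, Nim.
The least among these is Hail.

Hail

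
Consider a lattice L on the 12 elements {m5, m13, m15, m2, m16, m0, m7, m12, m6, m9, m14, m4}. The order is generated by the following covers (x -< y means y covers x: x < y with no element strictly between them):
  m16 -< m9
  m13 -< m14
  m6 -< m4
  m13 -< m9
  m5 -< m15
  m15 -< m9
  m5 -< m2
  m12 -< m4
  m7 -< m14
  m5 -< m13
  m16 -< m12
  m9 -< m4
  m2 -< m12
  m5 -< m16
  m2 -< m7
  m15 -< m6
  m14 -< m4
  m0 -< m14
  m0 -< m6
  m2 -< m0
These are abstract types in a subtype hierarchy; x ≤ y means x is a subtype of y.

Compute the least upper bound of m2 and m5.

m2

Common upper bounds of {m2, m5}: m0, m12, m14, m2, m4, m6, m7.
The least among these is m2.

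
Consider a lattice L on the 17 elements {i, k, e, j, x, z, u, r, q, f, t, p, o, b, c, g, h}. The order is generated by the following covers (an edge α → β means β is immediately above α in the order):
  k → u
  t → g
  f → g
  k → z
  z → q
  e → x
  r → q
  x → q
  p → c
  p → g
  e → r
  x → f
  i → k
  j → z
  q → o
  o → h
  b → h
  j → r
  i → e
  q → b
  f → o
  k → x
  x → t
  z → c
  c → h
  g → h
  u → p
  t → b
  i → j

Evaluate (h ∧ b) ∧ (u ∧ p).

k

h ∧ b = b
u ∧ p = u
b ∧ u = k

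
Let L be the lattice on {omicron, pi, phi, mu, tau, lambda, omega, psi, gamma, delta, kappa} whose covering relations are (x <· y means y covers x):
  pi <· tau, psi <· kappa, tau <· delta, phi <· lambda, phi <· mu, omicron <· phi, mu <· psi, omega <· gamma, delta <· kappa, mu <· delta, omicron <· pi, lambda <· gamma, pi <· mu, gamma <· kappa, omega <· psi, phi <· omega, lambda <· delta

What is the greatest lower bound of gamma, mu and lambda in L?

phi

Common lower bounds of {gamma, mu, lambda}: omicron, phi.
The greatest among these is phi.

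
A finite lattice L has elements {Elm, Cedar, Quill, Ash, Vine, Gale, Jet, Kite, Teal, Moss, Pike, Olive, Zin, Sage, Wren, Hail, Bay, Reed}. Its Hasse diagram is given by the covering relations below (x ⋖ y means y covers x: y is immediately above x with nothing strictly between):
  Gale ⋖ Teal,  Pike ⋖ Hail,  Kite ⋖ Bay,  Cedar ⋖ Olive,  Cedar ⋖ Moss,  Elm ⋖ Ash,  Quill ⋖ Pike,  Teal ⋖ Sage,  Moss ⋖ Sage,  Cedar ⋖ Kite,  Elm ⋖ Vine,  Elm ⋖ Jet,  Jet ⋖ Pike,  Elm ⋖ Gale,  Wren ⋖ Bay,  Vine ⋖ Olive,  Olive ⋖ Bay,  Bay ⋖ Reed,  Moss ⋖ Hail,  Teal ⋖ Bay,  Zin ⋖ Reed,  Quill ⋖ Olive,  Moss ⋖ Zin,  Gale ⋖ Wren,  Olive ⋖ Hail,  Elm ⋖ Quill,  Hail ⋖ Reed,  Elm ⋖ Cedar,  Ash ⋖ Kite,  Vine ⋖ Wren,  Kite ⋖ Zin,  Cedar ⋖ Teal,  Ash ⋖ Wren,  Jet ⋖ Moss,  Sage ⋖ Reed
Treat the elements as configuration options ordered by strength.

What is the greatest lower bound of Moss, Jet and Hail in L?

Common lower bounds of {Moss, Jet, Hail}: Elm, Jet.
The greatest among these is Jet.

Jet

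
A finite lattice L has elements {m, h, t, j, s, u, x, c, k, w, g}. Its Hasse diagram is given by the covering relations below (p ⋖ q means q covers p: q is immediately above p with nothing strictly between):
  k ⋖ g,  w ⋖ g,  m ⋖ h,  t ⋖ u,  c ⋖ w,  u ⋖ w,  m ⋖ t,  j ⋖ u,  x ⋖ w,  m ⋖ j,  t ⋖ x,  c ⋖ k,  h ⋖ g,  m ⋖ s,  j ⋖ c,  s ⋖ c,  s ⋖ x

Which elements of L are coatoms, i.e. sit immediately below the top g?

h, k, w

The coatoms are exactly the elements covered by g: h, k, w.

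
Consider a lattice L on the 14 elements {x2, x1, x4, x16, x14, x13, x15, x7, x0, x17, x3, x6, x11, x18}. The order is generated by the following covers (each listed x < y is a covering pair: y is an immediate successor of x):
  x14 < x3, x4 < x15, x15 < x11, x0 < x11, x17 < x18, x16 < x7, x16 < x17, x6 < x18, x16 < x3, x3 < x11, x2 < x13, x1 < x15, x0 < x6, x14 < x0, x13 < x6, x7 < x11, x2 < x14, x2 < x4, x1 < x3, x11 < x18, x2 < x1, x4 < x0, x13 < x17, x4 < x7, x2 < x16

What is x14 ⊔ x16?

Common upper bounds of {x14, x16}: x11, x18, x3.
The least among these is x3.

x3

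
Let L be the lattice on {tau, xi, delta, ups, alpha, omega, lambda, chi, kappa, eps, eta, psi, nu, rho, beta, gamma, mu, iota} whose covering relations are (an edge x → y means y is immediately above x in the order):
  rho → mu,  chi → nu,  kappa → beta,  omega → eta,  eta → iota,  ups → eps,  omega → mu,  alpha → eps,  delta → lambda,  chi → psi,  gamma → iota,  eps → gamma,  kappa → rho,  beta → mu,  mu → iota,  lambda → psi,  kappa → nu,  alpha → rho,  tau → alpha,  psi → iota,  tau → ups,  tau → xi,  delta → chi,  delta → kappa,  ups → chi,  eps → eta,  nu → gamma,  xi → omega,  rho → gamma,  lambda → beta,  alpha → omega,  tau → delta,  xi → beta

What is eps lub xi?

Common upper bounds of {eps, xi}: eta, iota.
The least among these is eta.

eta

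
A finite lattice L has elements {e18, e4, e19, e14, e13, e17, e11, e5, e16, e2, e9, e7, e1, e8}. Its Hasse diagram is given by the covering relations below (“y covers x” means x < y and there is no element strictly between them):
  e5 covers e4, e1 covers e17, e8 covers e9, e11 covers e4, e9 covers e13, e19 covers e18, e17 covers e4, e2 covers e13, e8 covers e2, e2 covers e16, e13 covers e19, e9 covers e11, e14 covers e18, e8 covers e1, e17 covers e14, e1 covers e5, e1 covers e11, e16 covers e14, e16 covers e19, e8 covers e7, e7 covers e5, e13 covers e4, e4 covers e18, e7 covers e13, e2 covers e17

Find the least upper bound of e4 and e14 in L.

e17

Common upper bounds of {e4, e14}: e1, e17, e2, e8.
The least among these is e17.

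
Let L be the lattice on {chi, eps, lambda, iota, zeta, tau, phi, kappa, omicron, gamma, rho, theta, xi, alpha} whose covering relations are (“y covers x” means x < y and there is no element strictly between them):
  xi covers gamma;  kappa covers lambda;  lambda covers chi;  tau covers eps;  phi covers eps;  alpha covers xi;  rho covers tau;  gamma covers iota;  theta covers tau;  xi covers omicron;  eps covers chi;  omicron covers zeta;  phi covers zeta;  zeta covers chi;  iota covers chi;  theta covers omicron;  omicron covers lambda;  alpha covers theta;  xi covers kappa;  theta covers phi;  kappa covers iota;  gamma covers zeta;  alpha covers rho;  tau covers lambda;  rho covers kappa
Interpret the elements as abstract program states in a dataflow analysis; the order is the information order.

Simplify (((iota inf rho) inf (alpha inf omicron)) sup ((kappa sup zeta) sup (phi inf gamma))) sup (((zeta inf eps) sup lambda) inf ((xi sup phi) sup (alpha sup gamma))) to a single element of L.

iota ∧ rho = iota
alpha ∧ omicron = omicron
iota ∧ omicron = chi
kappa ∨ zeta = xi
phi ∧ gamma = zeta
xi ∨ zeta = xi
chi ∨ xi = xi
zeta ∧ eps = chi
chi ∨ lambda = lambda
xi ∨ phi = alpha
alpha ∨ gamma = alpha
alpha ∨ alpha = alpha
lambda ∧ alpha = lambda
xi ∨ lambda = xi

xi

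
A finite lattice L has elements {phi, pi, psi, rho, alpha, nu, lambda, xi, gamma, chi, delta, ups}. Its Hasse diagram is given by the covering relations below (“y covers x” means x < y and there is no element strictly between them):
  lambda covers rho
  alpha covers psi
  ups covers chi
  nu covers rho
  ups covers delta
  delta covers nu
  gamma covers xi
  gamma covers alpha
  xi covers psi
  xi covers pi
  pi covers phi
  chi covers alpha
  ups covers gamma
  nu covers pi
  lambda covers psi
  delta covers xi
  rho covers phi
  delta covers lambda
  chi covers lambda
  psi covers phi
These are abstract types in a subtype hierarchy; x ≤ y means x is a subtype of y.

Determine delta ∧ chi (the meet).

Common lower bounds of {delta, chi}: lambda, phi, psi, rho.
The greatest among these is lambda.

lambda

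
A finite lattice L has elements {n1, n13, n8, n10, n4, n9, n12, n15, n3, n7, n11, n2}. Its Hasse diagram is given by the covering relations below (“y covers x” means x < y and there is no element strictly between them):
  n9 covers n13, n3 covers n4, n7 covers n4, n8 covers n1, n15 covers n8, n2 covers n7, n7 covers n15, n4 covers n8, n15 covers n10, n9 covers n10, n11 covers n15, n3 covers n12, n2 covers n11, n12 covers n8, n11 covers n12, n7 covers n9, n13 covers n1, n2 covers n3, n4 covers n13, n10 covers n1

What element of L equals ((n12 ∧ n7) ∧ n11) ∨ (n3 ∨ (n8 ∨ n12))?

n3

n12 ∧ n7 = n8
n8 ∧ n11 = n8
n8 ∨ n12 = n12
n3 ∨ n12 = n3
n8 ∨ n3 = n3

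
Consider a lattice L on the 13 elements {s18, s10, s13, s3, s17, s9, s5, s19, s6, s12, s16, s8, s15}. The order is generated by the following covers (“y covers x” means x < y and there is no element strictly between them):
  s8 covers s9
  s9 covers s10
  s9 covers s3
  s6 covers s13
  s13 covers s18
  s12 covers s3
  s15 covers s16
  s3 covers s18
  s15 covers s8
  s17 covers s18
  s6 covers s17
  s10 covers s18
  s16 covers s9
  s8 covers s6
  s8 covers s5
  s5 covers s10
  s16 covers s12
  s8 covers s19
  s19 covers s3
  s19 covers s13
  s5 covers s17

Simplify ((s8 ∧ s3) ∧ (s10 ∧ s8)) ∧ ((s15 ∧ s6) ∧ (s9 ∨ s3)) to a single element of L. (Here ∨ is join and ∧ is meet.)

s18

s8 ∧ s3 = s3
s10 ∧ s8 = s10
s3 ∧ s10 = s18
s15 ∧ s6 = s6
s9 ∨ s3 = s9
s6 ∧ s9 = s18
s18 ∧ s18 = s18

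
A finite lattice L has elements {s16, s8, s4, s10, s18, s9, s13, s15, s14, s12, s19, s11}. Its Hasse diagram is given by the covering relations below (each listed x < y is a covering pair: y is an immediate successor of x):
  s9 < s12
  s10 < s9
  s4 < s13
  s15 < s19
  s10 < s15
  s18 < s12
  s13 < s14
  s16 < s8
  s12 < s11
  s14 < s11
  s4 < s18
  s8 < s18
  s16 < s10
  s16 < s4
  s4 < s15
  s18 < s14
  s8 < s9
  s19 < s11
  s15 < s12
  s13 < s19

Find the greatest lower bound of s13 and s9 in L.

s16

Common lower bounds of {s13, s9}: s16.
The greatest among these is s16.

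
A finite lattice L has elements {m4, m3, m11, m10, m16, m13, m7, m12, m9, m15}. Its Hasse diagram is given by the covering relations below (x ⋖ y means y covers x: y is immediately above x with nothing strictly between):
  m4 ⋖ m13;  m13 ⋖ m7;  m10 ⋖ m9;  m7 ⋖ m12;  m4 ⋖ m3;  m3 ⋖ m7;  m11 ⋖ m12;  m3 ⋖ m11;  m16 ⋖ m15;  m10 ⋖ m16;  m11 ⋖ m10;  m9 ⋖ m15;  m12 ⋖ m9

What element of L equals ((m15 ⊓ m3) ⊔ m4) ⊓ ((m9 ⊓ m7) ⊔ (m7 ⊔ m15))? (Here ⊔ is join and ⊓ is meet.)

m3

m15 ∧ m3 = m3
m3 ∨ m4 = m3
m9 ∧ m7 = m7
m7 ∨ m15 = m15
m7 ∨ m15 = m15
m3 ∧ m15 = m3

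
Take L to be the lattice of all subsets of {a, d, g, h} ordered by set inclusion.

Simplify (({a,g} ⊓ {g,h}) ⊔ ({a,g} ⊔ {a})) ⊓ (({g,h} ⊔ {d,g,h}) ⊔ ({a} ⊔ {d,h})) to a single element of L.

{a,g}

{a,g} ∧ {g,h} = {g}
{a,g} ∨ {a} = {a,g}
{g} ∨ {a,g} = {a,g}
{g,h} ∨ {d,g,h} = {d,g,h}
{a} ∨ {d,h} = {a,d,h}
{d,g,h} ∨ {a,d,h} = {a,d,g,h}
{a,g} ∧ {a,d,g,h} = {a,g}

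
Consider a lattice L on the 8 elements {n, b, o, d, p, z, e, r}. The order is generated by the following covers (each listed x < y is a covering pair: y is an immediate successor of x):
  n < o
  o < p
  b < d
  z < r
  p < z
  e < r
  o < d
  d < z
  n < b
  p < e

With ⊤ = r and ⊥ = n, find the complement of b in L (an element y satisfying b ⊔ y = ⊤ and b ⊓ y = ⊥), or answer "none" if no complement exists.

Need y with b ∨ y = r and b ∧ y = n.
Checking each element gives: e.

e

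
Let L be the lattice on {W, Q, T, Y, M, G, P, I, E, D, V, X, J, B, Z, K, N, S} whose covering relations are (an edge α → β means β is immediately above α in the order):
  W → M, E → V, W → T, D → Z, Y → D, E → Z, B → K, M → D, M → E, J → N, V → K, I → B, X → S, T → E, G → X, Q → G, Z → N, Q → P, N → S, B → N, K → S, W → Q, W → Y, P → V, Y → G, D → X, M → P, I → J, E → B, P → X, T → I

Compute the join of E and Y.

Common upper bounds of {E, Y}: N, S, Z.
The least among these is Z.

Z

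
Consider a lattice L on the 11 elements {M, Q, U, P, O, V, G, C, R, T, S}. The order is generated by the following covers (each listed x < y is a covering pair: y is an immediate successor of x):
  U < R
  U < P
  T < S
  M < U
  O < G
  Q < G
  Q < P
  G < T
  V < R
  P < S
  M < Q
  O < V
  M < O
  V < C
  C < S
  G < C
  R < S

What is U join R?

Common upper bounds of {U, R}: R, S.
The least among these is R.

R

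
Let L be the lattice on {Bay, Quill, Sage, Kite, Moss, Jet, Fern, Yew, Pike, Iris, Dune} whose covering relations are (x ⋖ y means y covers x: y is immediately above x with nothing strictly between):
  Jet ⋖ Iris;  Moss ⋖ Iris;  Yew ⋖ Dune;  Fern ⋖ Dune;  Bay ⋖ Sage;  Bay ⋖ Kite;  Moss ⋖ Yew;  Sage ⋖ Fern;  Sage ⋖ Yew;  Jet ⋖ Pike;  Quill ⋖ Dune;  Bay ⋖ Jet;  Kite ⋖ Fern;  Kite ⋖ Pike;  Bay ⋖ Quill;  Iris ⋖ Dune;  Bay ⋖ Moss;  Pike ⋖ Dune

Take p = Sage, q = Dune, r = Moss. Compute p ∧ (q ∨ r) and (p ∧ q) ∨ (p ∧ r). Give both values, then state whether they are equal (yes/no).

Sage; Sage; yes

q ∨ r = Dune, so p ∧ (q ∨ r) = Sage ∧ Dune = Sage.
p ∧ q = Sage and p ∧ r = Bay, so (p ∧ q) ∨ (p ∧ r) = Sage ∨ Bay = Sage.
Equal: yes.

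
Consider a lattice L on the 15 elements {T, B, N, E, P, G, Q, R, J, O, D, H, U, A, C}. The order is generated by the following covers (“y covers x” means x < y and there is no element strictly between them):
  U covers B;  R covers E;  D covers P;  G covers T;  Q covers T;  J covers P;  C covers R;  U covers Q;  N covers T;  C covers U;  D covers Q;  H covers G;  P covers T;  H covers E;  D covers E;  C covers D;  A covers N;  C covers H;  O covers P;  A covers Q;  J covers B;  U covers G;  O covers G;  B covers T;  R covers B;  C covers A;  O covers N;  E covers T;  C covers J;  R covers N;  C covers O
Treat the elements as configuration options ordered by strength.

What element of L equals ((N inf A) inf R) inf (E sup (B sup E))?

N ∧ A = N
N ∧ R = N
B ∨ E = R
E ∨ R = R
N ∧ R = N

N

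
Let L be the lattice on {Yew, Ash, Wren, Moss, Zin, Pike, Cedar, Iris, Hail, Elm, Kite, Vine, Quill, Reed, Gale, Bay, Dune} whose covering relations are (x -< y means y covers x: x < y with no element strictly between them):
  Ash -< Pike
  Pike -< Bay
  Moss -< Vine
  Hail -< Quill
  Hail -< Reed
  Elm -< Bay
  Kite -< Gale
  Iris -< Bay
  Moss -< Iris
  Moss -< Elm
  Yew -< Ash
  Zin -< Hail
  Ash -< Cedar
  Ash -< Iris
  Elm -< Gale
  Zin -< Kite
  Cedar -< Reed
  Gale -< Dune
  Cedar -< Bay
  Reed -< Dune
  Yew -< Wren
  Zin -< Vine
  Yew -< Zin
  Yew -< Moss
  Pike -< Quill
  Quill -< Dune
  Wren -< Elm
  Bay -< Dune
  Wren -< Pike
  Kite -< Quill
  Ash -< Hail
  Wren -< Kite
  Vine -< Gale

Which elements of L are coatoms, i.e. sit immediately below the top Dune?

The coatoms are exactly the elements covered by Dune: Bay, Gale, Quill, Reed.

Bay, Gale, Quill, Reed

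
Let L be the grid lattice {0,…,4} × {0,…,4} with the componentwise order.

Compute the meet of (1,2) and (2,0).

Common lower bounds of {(1,2), (2,0)}: (0,0), (1,0).
The greatest among these is (1,0).

(1,0)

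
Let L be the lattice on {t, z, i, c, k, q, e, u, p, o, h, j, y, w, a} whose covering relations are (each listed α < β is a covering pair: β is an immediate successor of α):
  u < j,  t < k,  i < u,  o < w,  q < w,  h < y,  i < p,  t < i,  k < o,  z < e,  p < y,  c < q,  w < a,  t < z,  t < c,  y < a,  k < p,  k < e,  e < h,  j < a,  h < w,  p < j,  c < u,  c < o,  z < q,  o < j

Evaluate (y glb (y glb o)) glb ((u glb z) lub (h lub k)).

y ∧ o = k
y ∧ k = k
u ∧ z = t
h ∨ k = h
t ∨ h = h
k ∧ h = k

k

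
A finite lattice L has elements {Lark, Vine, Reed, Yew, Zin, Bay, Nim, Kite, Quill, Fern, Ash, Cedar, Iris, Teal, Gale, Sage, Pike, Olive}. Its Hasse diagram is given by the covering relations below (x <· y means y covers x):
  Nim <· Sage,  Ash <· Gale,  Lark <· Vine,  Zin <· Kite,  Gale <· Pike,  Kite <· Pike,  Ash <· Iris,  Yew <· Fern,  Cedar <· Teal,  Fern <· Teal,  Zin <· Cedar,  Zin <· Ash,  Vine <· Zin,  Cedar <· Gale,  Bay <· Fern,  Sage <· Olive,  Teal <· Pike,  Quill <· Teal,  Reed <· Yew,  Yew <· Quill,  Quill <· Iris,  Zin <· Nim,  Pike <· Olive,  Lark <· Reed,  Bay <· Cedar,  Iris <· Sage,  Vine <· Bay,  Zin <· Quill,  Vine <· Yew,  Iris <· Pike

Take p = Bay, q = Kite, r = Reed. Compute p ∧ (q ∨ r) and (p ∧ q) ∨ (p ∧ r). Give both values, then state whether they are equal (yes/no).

q ∨ r = Pike, so p ∧ (q ∨ r) = Bay ∧ Pike = Bay.
p ∧ q = Vine and p ∧ r = Lark, so (p ∧ q) ∨ (p ∧ r) = Vine ∨ Lark = Vine.
Equal: no.

Bay; Vine; no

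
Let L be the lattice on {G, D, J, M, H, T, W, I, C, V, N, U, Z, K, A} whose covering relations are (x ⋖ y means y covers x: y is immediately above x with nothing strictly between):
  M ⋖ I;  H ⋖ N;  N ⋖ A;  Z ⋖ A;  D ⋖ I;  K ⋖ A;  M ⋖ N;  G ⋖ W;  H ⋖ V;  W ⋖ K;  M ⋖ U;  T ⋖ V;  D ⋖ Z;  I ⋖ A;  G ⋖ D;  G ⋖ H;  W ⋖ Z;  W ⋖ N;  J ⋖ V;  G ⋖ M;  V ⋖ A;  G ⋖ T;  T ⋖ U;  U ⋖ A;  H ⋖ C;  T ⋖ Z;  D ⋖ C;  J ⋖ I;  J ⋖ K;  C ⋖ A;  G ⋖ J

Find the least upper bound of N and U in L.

Common upper bounds of {N, U}: A.
The least among these is A.

A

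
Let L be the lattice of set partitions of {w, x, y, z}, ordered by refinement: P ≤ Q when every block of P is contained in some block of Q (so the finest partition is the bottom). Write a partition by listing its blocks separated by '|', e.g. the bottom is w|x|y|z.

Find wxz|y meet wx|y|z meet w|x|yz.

w|x|y|z

The meet (common refinement) of wxz|y, wx|y|z, w|x|yz intersects blocks pairwise, giving w|x|y|z.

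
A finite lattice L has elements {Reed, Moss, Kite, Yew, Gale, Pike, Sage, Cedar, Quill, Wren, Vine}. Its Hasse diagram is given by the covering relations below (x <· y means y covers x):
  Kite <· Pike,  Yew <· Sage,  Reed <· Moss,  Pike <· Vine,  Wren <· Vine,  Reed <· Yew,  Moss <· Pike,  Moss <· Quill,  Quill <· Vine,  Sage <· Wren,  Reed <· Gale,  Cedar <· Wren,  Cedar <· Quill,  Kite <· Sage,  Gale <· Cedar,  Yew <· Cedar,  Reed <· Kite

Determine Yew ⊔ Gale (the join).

Cedar

Common upper bounds of {Yew, Gale}: Cedar, Quill, Vine, Wren.
The least among these is Cedar.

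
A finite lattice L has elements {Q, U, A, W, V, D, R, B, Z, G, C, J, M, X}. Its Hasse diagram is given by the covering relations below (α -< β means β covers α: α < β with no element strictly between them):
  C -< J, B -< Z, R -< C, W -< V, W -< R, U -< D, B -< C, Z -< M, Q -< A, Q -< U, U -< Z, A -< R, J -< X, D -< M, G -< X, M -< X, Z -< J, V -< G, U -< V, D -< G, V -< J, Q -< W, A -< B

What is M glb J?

Common lower bounds of {M, J}: A, B, Q, U, Z.
The greatest among these is Z.

Z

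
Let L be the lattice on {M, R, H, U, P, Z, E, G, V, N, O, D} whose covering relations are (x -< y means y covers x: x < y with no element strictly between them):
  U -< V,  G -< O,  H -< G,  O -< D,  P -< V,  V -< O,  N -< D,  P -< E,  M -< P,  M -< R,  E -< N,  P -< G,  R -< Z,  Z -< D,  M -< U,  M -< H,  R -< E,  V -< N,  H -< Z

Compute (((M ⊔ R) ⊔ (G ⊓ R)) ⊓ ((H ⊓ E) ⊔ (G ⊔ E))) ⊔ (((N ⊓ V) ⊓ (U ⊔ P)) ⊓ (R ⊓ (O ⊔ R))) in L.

R

M ∨ R = R
G ∧ R = M
R ∨ M = R
H ∧ E = M
G ∨ E = D
M ∨ D = D
R ∧ D = R
N ∧ V = V
U ∨ P = V
V ∧ V = V
O ∨ R = D
R ∧ D = R
V ∧ R = M
R ∨ M = R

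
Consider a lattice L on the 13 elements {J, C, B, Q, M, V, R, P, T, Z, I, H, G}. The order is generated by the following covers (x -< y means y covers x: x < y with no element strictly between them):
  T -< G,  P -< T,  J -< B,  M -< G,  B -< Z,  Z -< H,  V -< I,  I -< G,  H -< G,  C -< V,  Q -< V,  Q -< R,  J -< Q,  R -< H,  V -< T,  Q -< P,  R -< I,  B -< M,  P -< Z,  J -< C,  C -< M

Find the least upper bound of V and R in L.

I

Common upper bounds of {V, R}: G, I.
The least among these is I.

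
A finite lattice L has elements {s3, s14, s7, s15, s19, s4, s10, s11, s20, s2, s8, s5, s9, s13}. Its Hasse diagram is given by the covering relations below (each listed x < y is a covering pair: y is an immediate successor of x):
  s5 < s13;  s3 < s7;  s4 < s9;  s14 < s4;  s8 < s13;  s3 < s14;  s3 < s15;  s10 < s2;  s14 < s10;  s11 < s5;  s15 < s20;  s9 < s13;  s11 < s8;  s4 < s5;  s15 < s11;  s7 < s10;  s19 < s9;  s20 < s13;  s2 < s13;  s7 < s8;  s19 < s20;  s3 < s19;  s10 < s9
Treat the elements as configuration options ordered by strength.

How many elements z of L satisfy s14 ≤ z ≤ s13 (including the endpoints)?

7

The interval [s14, s13] = {s10, s13, s14, s2, s4, s5, s9}, which has 7 elements.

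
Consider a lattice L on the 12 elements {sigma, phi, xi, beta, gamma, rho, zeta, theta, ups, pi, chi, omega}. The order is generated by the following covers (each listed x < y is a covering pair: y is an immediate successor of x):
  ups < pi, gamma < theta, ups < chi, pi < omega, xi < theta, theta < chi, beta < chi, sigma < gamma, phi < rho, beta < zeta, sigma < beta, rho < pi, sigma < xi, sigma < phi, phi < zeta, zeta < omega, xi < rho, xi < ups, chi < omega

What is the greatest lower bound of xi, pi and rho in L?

Common lower bounds of {xi, pi, rho}: sigma, xi.
The greatest among these is xi.

xi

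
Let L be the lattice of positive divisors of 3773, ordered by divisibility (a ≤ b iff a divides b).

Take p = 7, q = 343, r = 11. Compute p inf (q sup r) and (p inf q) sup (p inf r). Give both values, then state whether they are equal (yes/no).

q sup r = 3773, so p inf (q sup r) = 7 inf 3773 = 7.
p inf q = 7 and p inf r = 1, so (p inf q) sup (p inf r) = 7 sup 1 = 7.
Equal: yes.

7; 7; yes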